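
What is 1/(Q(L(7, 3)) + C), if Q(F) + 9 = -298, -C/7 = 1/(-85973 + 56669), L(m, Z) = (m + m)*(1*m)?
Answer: -29304/8996321 ≈ -0.0032573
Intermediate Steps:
L(m, Z) = 2*m² (L(m, Z) = (2*m)*m = 2*m²)
C = 7/29304 (C = -7/(-85973 + 56669) = -7/(-29304) = -7*(-1/29304) = 7/29304 ≈ 0.00023888)
Q(F) = -307 (Q(F) = -9 - 298 = -307)
1/(Q(L(7, 3)) + C) = 1/(-307 + 7/29304) = 1/(-8996321/29304) = -29304/8996321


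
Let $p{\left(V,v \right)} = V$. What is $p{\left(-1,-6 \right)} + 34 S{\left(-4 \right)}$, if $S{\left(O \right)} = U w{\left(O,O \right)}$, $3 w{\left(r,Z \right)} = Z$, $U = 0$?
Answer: $-1$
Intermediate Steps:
$w{\left(r,Z \right)} = \frac{Z}{3}$
$S{\left(O \right)} = 0$ ($S{\left(O \right)} = 0 \frac{O}{3} = 0$)
$p{\left(-1,-6 \right)} + 34 S{\left(-4 \right)} = -1 + 34 \cdot 0 = -1 + 0 = -1$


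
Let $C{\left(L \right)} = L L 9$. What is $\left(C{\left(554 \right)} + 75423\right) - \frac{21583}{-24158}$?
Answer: $\frac{68552380969}{24158} \approx 2.8377 \cdot 10^{6}$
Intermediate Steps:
$C{\left(L \right)} = 9 L^{2}$ ($C{\left(L \right)} = L^{2} \cdot 9 = 9 L^{2}$)
$\left(C{\left(554 \right)} + 75423\right) - \frac{21583}{-24158} = \left(9 \cdot 554^{2} + 75423\right) - \frac{21583}{-24158} = \left(9 \cdot 306916 + 75423\right) - - \frac{21583}{24158} = \left(2762244 + 75423\right) + \frac{21583}{24158} = 2837667 + \frac{21583}{24158} = \frac{68552380969}{24158}$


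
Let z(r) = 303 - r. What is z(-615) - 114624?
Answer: -113706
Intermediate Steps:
z(-615) - 114624 = (303 - 1*(-615)) - 114624 = (303 + 615) - 114624 = 918 - 114624 = -113706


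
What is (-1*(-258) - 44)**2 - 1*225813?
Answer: -180017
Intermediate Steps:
(-1*(-258) - 44)**2 - 1*225813 = (258 - 44)**2 - 225813 = 214**2 - 225813 = 45796 - 225813 = -180017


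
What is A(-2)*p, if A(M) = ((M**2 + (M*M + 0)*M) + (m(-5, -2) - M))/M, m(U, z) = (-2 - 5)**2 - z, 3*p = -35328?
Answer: 288512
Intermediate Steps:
p = -11776 (p = (1/3)*(-35328) = -11776)
m(U, z) = 49 - z (m(U, z) = (-7)**2 - z = 49 - z)
A(M) = (51 + M**2 + M**3 - M)/M (A(M) = ((M**2 + (M*M + 0)*M) + ((49 - 1*(-2)) - M))/M = ((M**2 + (M**2 + 0)*M) + ((49 + 2) - M))/M = ((M**2 + M**2*M) + (51 - M))/M = ((M**2 + M**3) + (51 - M))/M = (51 + M**2 + M**3 - M)/M)
A(-2)*p = (-1 - 2 + (-2)**2 + 51/(-2))*(-11776) = (-1 - 2 + 4 + 51*(-1/2))*(-11776) = (-1 - 2 + 4 - 51/2)*(-11776) = -49/2*(-11776) = 288512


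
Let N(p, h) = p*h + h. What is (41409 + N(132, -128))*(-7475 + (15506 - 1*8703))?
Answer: -16386720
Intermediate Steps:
N(p, h) = h + h*p (N(p, h) = h*p + h = h + h*p)
(41409 + N(132, -128))*(-7475 + (15506 - 1*8703)) = (41409 - 128*(1 + 132))*(-7475 + (15506 - 1*8703)) = (41409 - 128*133)*(-7475 + (15506 - 8703)) = (41409 - 17024)*(-7475 + 6803) = 24385*(-672) = -16386720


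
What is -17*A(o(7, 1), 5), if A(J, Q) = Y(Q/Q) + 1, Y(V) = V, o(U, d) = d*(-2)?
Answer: -34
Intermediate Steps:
o(U, d) = -2*d
A(J, Q) = 2 (A(J, Q) = Q/Q + 1 = 1 + 1 = 2)
-17*A(o(7, 1), 5) = -17*2 = -34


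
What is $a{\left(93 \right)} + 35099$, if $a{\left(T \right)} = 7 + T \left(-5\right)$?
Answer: $34641$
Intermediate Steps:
$a{\left(T \right)} = 7 - 5 T$
$a{\left(93 \right)} + 35099 = \left(7 - 465\right) + 35099 = -458 + 35099 = 34641$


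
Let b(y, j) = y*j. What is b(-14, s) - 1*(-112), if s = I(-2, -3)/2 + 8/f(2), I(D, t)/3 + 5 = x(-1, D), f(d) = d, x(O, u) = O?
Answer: 182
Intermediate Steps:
I(D, t) = -18 (I(D, t) = -15 + 3*(-1) = -15 - 3 = -18)
s = -5 (s = -18/2 + 8/2 = -18*1/2 + 8*(1/2) = -9 + 4 = -5)
b(y, j) = j*y
b(-14, s) - 1*(-112) = -5*(-14) - 1*(-112) = 70 + 112 = 182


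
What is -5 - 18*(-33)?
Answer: 589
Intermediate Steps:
-5 - 18*(-33) = -5 + 594 = 589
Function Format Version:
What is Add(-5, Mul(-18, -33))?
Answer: 589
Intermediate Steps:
Add(-5, Mul(-18, -33)) = Add(-5, 594) = 589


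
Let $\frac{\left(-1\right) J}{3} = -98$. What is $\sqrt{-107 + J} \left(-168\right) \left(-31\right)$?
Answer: $5208 \sqrt{187} \approx 71218.0$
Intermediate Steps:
$J = 294$ ($J = \left(-3\right) \left(-98\right) = 294$)
$\sqrt{-107 + J} \left(-168\right) \left(-31\right) = \sqrt{-107 + 294} \left(-168\right) \left(-31\right) = \sqrt{187} \left(-168\right) \left(-31\right) = - 168 \sqrt{187} \left(-31\right) = 5208 \sqrt{187}$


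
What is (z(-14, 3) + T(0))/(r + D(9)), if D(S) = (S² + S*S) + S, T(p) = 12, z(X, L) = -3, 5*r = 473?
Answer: 45/1328 ≈ 0.033886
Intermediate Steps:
r = 473/5 (r = (⅕)*473 = 473/5 ≈ 94.600)
D(S) = S + 2*S² (D(S) = (S² + S²) + S = 2*S² + S = S + 2*S²)
(z(-14, 3) + T(0))/(r + D(9)) = (-3 + 12)/(473/5 + 9*(1 + 2*9)) = 9/(473/5 + 9*(1 + 18)) = 9/(473/5 + 9*19) = 9/(473/5 + 171) = 9/(1328/5) = 9*(5/1328) = 45/1328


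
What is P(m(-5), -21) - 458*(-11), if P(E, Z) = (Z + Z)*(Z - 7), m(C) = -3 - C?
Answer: 6214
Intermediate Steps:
P(E, Z) = 2*Z*(-7 + Z) (P(E, Z) = (2*Z)*(-7 + Z) = 2*Z*(-7 + Z))
P(m(-5), -21) - 458*(-11) = 2*(-21)*(-7 - 21) - 458*(-11) = 2*(-21)*(-28) + 5038 = 1176 + 5038 = 6214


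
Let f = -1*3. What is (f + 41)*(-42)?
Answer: -1596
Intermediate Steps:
f = -3
(f + 41)*(-42) = (-3 + 41)*(-42) = 38*(-42) = -1596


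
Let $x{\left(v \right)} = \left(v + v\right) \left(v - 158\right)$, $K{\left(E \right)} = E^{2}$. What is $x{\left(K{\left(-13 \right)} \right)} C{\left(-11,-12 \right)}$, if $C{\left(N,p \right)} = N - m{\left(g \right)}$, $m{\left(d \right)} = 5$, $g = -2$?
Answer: $-59488$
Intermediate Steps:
$x{\left(v \right)} = 2 v \left(-158 + v\right)$
$C{\left(N,p \right)} = -5 + N$ ($C{\left(N,p \right)} = N - 5 = -5 + N$)
$x{\left(K{\left(-13 \right)} \right)} C{\left(-11,-12 \right)} = 2 \left(-13\right)^{2} \left(-158 + \left(-13\right)^{2}\right) \left(-5 - 11\right) = 2 \cdot 169 \left(-158 + 169\right) \left(-16\right) = 2 \cdot 169 \cdot 11 \left(-16\right) = 3718 \left(-16\right) = -59488$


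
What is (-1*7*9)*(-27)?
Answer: 1701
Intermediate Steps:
(-1*7*9)*(-27) = -7*9*(-27) = -63*(-27) = 1701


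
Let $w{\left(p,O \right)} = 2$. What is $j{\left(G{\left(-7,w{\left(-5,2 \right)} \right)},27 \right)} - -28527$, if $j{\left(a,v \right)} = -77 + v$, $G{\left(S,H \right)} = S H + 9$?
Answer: $28477$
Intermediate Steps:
$G{\left(S,H \right)} = 9 + H S$ ($G{\left(S,H \right)} = H S + 9 = 9 + H S$)
$j{\left(G{\left(-7,w{\left(-5,2 \right)} \right)},27 \right)} - -28527 = \left(-77 + 27\right) - -28527 = -50 + 28527 = 28477$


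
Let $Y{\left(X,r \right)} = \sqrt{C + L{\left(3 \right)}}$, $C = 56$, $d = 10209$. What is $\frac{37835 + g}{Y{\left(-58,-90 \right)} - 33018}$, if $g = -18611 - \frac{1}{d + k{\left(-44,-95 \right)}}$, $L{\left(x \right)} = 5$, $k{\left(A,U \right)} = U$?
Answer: $- \frac{3209870211315}{5513082045991} - \frac{194431535 \sqrt{61}}{11026164091982} \approx -0.58237$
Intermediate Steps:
$Y{\left(X,r \right)} = \sqrt{61}$ ($Y{\left(X,r \right)} = \sqrt{56 + 5} = \sqrt{61}$)
$g = - \frac{188231655}{10114}$ ($g = -18611 - \frac{1}{10209 - 95} = -18611 - \frac{1}{10114} = - \frac{188231655}{10114} \approx -18611.0$)
$\frac{37835 + g}{Y{\left(-58,-90 \right)} - 33018} = \frac{37835 - \frac{188231655}{10114}}{\sqrt{61} - 33018} = \frac{194431535}{10114 \left(-33018 + \sqrt{61}\right)}$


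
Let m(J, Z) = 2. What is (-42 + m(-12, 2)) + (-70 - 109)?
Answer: -219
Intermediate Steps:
(-42 + m(-12, 2)) + (-70 - 109) = (-42 + 2) + (-70 - 109) = -40 - 179 = -219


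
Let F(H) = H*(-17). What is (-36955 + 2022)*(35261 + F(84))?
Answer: -1181888189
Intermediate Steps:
F(H) = -17*H
(-36955 + 2022)*(35261 + F(84)) = (-36955 + 2022)*(35261 - 17*84) = -34933*(35261 - 1428) = -34933*33833 = -1181888189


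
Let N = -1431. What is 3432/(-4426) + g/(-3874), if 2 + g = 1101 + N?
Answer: -2956534/4286581 ≈ -0.68972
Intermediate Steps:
g = -332 (g = -2 + (1101 - 1431) = -2 - 330 = -332)
3432/(-4426) + g/(-3874) = 3432/(-4426) - 332/(-3874) = 3432*(-1/4426) - 332*(-1/3874) = -1716/2213 + 166/1937 = -2956534/4286581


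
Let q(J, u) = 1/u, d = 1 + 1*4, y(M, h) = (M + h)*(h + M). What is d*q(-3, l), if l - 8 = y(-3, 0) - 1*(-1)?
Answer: 5/18 ≈ 0.27778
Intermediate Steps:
y(M, h) = (M + h)² (y(M, h) = (M + h)*(M + h) = (M + h)²)
d = 5 (d = 1 + 4 = 5)
l = 18 (l = 8 + ((-3 + 0)² - 1*(-1)) = 8 + ((-3)² + 1) = 8 + (9 + 1) = 8 + 10 = 18)
d*q(-3, l) = 5/18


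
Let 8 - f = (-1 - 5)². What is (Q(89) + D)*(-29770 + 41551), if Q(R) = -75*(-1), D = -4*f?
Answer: 2203047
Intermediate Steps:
f = -28 (f = 8 - (-1 - 5)² = 8 - 1*(-6)² = 8 - 1*36 = 8 - 36 = -28)
D = 112 (D = -4*(-28) = 112)
Q(R) = 75
(Q(89) + D)*(-29770 + 41551) = (75 + 112)*(-29770 + 41551) = 187*11781 = 2203047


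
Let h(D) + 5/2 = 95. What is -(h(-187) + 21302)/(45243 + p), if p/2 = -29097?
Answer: 14263/8634 ≈ 1.6520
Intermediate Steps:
p = -58194 (p = 2*(-29097) = -58194)
h(D) = 185/2 (h(D) = -5/2 + 95 = 185/2)
-(h(-187) + 21302)/(45243 + p) = -(185/2 + 21302)/(45243 - 58194) = -42789/(2*(-12951)) = -42789*(-1)/(2*12951) = -1*(-14263/8634) = 14263/8634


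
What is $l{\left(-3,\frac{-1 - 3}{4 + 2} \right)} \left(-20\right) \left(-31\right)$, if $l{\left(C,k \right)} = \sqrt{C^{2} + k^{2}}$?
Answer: $\frac{620 \sqrt{85}}{3} \approx 1905.4$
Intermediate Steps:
$l{\left(-3,\frac{-1 - 3}{4 + 2} \right)} \left(-20\right) \left(-31\right) = \sqrt{\left(-3\right)^{2} + \left(\frac{-1 - 3}{4 + 2}\right)^{2}} \left(-20\right) \left(-31\right) = \sqrt{9 + \left(- \frac{4}{6}\right)^{2}} \left(-20\right) \left(-31\right) = \sqrt{9 + \left(\left(-4\right) \frac{1}{6}\right)^{2}} \left(-20\right) \left(-31\right) = \sqrt{9 + \left(- \frac{2}{3}\right)^{2}} \left(-20\right) \left(-31\right) = \sqrt{9 + \frac{4}{9}} \left(-20\right) \left(-31\right) = \sqrt{\frac{85}{9}} \left(-20\right) \left(-31\right) = \frac{\sqrt{85}}{3} \left(-20\right) \left(-31\right) = - \frac{20 \sqrt{85}}{3} \left(-31\right) = \frac{620 \sqrt{85}}{3}$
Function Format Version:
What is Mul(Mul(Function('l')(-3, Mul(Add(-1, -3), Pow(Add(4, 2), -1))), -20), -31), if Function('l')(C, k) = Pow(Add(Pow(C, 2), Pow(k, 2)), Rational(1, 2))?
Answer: Mul(Rational(620, 3), Pow(85, Rational(1, 2))) ≈ 1905.4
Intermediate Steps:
Mul(Mul(Function('l')(-3, Mul(Add(-1, -3), Pow(Add(4, 2), -1))), -20), -31) = Mul(Mul(Pow(Add(Pow(-3, 2), Pow(Mul(Add(-1, -3), Pow(Add(4, 2), -1)), 2)), Rational(1, 2)), -20), -31) = Mul(Mul(Pow(Add(9, Pow(Mul(-4, Pow(6, -1)), 2)), Rational(1, 2)), -20), -31) = Mul(Mul(Pow(Add(9, Pow(Mul(-4, Rational(1, 6)), 2)), Rational(1, 2)), -20), -31) = Mul(Mul(Pow(Add(9, Pow(Rational(-2, 3), 2)), Rational(1, 2)), -20), -31) = Mul(Mul(Pow(Add(9, Rational(4, 9)), Rational(1, 2)), -20), -31) = Mul(Mul(Pow(Rational(85, 9), Rational(1, 2)), -20), -31) = Mul(Mul(Mul(Rational(1, 3), Pow(85, Rational(1, 2))), -20), -31) = Mul(Mul(Rational(-20, 3), Pow(85, Rational(1, 2))), -31) = Mul(Rational(620, 3), Pow(85, Rational(1, 2)))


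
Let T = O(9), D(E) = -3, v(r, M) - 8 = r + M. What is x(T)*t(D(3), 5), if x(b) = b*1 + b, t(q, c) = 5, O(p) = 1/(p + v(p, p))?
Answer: 2/7 ≈ 0.28571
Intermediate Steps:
v(r, M) = 8 + M + r (v(r, M) = 8 + (r + M) = 8 + (M + r) = 8 + M + r)
O(p) = 1/(8 + 3*p) (O(p) = 1/(p + (8 + p + p)) = 1/(p + (8 + 2*p)) = 1/(8 + 3*p))
T = 1/35 (T = 1/(8 + 3*9) = 1/(8 + 27) = 1/35 ≈ 0.028571)
x(b) = 2*b (x(b) = b + b = 2*b)
x(T)*t(D(3), 5) = (2*(1/35))*5 = (2/35)*5 = 2/7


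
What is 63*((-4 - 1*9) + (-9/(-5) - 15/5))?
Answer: -4473/5 ≈ -894.60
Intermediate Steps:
63*((-4 - 1*9) + (-9/(-5) - 15/5)) = 63*((-4 - 9) + (-9*(-1/5) - 15*1/5)) = 63*(-13 + (9/5 - 3)) = 63*(-13 - 6/5) = 63*(-71/5) = -4473/5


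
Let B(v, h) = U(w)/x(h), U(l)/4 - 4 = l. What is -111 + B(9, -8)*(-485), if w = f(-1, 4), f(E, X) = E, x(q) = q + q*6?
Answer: -99/14 ≈ -7.0714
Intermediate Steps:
x(q) = 7*q (x(q) = q + 6*q = 7*q)
w = -1
U(l) = 16 + 4*l
B(v, h) = 12/(7*h) (B(v, h) = (16 + 4*(-1))/((7*h)) = (16 - 4)*(1/(7*h)) = 12*(1/(7*h)) = 12/(7*h))
-111 + B(9, -8)*(-485) = -111 + ((12/7)/(-8))*(-485) = -111 + ((12/7)*(-⅛))*(-485) = -111 - 3/14*(-485) = -111 + 1455/14 = -99/14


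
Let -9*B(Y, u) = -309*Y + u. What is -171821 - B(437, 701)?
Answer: -1680721/9 ≈ -1.8675e+5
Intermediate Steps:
B(Y, u) = -u/9 + 103*Y/3 (B(Y, u) = -(-309*Y + u)/9 = -(u - 309*Y)/9 = -u/9 + 103*Y/3)
-171821 - B(437, 701) = -171821 - (-⅑*701 + (103/3)*437) = -171821 - (-701/9 + 45011/3) = -171821 - 1*134332/9 = -171821 - 134332/9 = -1680721/9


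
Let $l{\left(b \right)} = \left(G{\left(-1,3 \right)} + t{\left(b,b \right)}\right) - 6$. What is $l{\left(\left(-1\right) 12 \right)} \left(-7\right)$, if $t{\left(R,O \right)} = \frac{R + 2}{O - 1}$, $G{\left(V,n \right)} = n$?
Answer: $\frac{203}{13} \approx 15.615$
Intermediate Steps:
$t{\left(R,O \right)} = \frac{2 + R}{-1 + O}$
$l{\left(b \right)} = -3 + \frac{2 + b}{-1 + b}$ ($l{\left(b \right)} = \left(3 + \frac{2 + b}{-1 + b}\right) - 6 = -3 + \frac{2 + b}{-1 + b}$)
$l{\left(\left(-1\right) 12 \right)} \left(-7\right) = \frac{5 - 2 \left(\left(-1\right) 12\right)}{-1 - 12} \left(-7\right) = \frac{5 - -24}{-1 - 12} \left(-7\right) = \frac{5 + 24}{-13} \left(-7\right) = \left(- \frac{1}{13}\right) 29 \left(-7\right) = \left(- \frac{29}{13}\right) \left(-7\right) = \frac{203}{13}$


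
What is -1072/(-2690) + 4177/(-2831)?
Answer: -4100649/3807695 ≈ -1.0769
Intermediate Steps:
-1072/(-2690) + 4177/(-2831) = -1072*(-1/2690) + 4177*(-1/2831) = 536/1345 - 4177/2831 = -4100649/3807695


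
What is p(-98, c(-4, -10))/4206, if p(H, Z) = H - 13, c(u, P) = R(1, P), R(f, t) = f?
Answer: -37/1402 ≈ -0.026391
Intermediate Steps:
c(u, P) = 1
p(H, Z) = -13 + H
p(-98, c(-4, -10))/4206 = (-13 - 98)/4206 = -111*1/4206 = -37/1402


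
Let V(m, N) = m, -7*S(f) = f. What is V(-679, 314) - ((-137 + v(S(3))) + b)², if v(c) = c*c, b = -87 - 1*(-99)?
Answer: -39035735/2401 ≈ -16258.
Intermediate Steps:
S(f) = -f/7
b = 12 (b = -87 + 99 = 12)
v(c) = c²
V(-679, 314) - ((-137 + v(S(3))) + b)² = -679 - ((-137 + (-⅐*3)²) + 12)² = -679 - ((-137 + (-3/7)²) + 12)² = -679 - ((-137 + 9/49) + 12)² = -679 - (-6704/49 + 12)² = -679 - (-6116/49)² = -679 - 1*37405456/2401 = -679 - 37405456/2401 = -39035735/2401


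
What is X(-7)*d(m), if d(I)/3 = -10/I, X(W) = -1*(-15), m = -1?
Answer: 450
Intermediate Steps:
X(W) = 15
d(I) = -30/I (d(I) = 3*(-10/I) = -30/I)
X(-7)*d(m) = 15*(-30/(-1)) = 15*(-30*(-1)) = 15*30 = 450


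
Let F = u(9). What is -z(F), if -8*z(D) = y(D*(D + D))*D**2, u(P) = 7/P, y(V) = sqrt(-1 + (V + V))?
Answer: 49*sqrt(115)/5832 ≈ 0.090101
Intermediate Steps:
y(V) = sqrt(-1 + 2*V)
F = 7/9 ≈ 0.77778
z(D) = -D**2*sqrt(-1 + 4*D**2)/8 (z(D) = -sqrt(-1 + 2*(D*(D + D)))*D**2/8 = -sqrt(-1 + 2*(D*(2*D)))*D**2/8 = -sqrt(-1 + 2*(2*D**2))*D**2/8 = -sqrt(-1 + 4*D**2)*D**2/8 = -D**2*sqrt(-1 + 4*D**2)/8)
-z(F) = -(-1)*(7/9)**2*sqrt(-1 + 4*(7/9)**2)/8 = -(-1)*49*sqrt(-1 + 4*(49/81))/(8*81) = -(-1)*49*sqrt(-1 + 196/81)/(8*81) = -(-1)*49*sqrt(115/81)/(8*81) = -(-1)*49*sqrt(115)/9/(8*81) = -(-49)*sqrt(115)/5832 = 49*sqrt(115)/5832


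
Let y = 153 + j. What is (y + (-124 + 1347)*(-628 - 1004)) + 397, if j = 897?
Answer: -1994489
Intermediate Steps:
y = 1050 (y = 153 + 897 = 1050)
(y + (-124 + 1347)*(-628 - 1004)) + 397 = (1050 + (-124 + 1347)*(-628 - 1004)) + 397 = (1050 + 1223*(-1632)) + 397 = (1050 - 1995936) + 397 = -1994886 + 397 = -1994489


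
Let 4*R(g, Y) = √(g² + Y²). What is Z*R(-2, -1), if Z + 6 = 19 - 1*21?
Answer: -2*√5 ≈ -4.4721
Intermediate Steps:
Z = -8 (Z = -6 + (19 - 1*21) = -6 + (19 - 21) = -6 - 2 = -8)
R(g, Y) = √(Y² + g²)/4 (R(g, Y) = √(g² + Y²)/4 = √(Y² + g²)/4)
Z*R(-2, -1) = -2*√((-1)² + (-2)²) = -2*√(1 + 4) = -2*√5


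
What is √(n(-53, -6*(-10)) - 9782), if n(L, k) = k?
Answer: I*√9722 ≈ 98.6*I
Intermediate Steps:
√(n(-53, -6*(-10)) - 9782) = √(-6*(-10) - 9782) = √(60 - 9782) = √(-9722) = I*√9722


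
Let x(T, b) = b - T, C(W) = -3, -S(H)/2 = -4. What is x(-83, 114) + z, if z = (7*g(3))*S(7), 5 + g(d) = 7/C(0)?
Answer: -641/3 ≈ -213.67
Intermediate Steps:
S(H) = 8 (S(H) = -2*(-4) = 8)
g(d) = -22/3 (g(d) = -5 + 7/(-3) = -5 + 7*(-⅓) = -5 - 7/3 = -22/3)
z = -1232/3 (z = (7*(-22/3))*8 = -154/3*8 = -1232/3 ≈ -410.67)
x(-83, 114) + z = (114 - 1*(-83)) - 1232/3 = (114 + 83) - 1232/3 = 197 - 1232/3 = -641/3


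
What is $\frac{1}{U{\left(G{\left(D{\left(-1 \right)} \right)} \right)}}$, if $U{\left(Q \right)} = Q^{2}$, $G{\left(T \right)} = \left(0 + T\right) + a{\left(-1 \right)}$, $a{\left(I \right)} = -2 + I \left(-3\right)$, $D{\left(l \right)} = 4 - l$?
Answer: $\frac{1}{36} \approx 0.027778$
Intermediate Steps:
$a{\left(I \right)} = -2 - 3 I$
$G{\left(T \right)} = 1 + T$ ($G{\left(T \right)} = \left(0 + T\right) - -1 = T + \left(-2 + 3\right) = T + 1 = 1 + T$)
$\frac{1}{U{\left(G{\left(D{\left(-1 \right)} \right)} \right)}} = \frac{1}{\left(1 + \left(4 - -1\right)\right)^{2}} = \frac{1}{\left(1 + \left(4 + 1\right)\right)^{2}} = \frac{1}{\left(1 + 5\right)^{2}} = \frac{1}{6^{2}} = \frac{1}{36}$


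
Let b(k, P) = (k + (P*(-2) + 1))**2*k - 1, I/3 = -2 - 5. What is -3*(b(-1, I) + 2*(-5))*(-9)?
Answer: -47925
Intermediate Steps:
I = -21 (I = 3*(-2 - 5) = 3*(-7) = -21)
b(k, P) = -1 + k*(1 + k - 2*P)**2 (b(k, P) = (k + (-2*P + 1))**2*k - 1 = (k + (1 - 2*P))**2*k - 1 = (1 + k - 2*P)**2*k - 1 = k*(1 + k - 2*P)**2 - 1 = -1 + k*(1 + k - 2*P)**2)
-3*(b(-1, I) + 2*(-5))*(-9) = -3*((-1 - (1 - 1 - 2*(-21))**2) + 2*(-5))*(-9) = -3*((-1 - (1 - 1 + 42)**2) - 10)*(-9) = -3*((-1 - 1*42**2) - 10)*(-9) = -3*((-1 - 1*1764) - 10)*(-9) = -3*((-1 - 1764) - 10)*(-9) = -3*(-1765 - 10)*(-9) = -3*(-1775)*(-9) = 5325*(-9) = -47925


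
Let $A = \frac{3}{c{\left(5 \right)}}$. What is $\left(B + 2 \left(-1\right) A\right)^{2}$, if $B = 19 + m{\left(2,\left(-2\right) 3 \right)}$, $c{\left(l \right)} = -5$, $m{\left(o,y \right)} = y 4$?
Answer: $\frac{361}{25} \approx 14.44$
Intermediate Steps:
$m{\left(o,y \right)} = 4 y$
$A = - \frac{3}{5}$ ($A = \frac{3}{-5} = 3 \left(- \frac{1}{5}\right) = - \frac{3}{5} \approx -0.6$)
$B = -5$ ($B = 19 + 4 \left(\left(-2\right) 3\right) = 19 + 4 \left(-6\right) = 19 - 24 = -5$)
$\left(B + 2 \left(-1\right) A\right)^{2} = \left(-5 + 2 \left(-1\right) \left(- \frac{3}{5}\right)\right)^{2} = \left(-5 - - \frac{6}{5}\right)^{2} = \left(-5 + \frac{6}{5}\right)^{2} = \left(- \frac{19}{5}\right)^{2} = \frac{361}{25}$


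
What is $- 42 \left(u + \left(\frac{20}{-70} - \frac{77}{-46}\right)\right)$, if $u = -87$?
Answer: $\frac{82701}{23} \approx 3595.7$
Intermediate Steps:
$- 42 \left(u + \left(\frac{20}{-70} - \frac{77}{-46}\right)\right) = - 42 \left(-87 + \left(\frac{20}{-70} - \frac{77}{-46}\right)\right) = - 42 \left(-87 + \left(20 \left(- \frac{1}{70}\right) - - \frac{77}{46}\right)\right) = - 42 \left(-87 + \left(- \frac{2}{7} + \frac{77}{46}\right)\right) = - 42 \left(-87 + \frac{447}{322}\right) = \left(-42\right) \left(- \frac{27567}{322}\right) = \frac{82701}{23}$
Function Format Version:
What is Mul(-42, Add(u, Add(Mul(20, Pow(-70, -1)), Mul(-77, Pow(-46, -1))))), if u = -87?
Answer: Rational(82701, 23) ≈ 3595.7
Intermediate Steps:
Mul(-42, Add(u, Add(Mul(20, Pow(-70, -1)), Mul(-77, Pow(-46, -1))))) = Mul(-42, Add(-87, Add(Mul(20, Pow(-70, -1)), Mul(-77, Pow(-46, -1))))) = Mul(-42, Add(-87, Add(Mul(20, Rational(-1, 70)), Mul(-77, Rational(-1, 46))))) = Mul(-42, Add(-87, Add(Rational(-2, 7), Rational(77, 46)))) = Mul(-42, Add(-87, Rational(447, 322))) = Mul(-42, Rational(-27567, 322)) = Rational(82701, 23)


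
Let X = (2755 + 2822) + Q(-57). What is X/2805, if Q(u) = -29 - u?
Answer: 1121/561 ≈ 1.9982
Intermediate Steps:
X = 5605 (X = (2755 + 2822) + (-29 - 1*(-57)) = 5577 + (-29 + 57) = 5577 + 28 = 5605)
X/2805 = 5605/2805 = 5605*(1/2805) = 1121/561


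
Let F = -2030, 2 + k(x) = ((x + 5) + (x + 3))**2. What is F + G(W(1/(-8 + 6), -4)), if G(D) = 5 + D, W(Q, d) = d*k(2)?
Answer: -2593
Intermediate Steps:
k(x) = -2 + (8 + 2*x)**2 (k(x) = -2 + ((x + 5) + (x + 3))**2 = -2 + ((5 + x) + (3 + x))**2 = -2 + (8 + 2*x)**2)
W(Q, d) = 142*d (W(Q, d) = d*(-2 + 4*(4 + 2)**2) = d*(-2 + 4*6**2) = d*(-2 + 4*36) = d*(-2 + 144) = d*142 = 142*d)
F + G(W(1/(-8 + 6), -4)) = -2030 + (5 + 142*(-4)) = -2030 + (5 - 568) = -2030 - 563 = -2593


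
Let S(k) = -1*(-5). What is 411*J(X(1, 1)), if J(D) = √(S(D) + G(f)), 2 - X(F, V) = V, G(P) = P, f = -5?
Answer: 0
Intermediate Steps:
X(F, V) = 2 - V
S(k) = 5
J(D) = 0 (J(D) = √(5 - 5) = √0 = 0)
411*J(X(1, 1)) = 411*0 = 0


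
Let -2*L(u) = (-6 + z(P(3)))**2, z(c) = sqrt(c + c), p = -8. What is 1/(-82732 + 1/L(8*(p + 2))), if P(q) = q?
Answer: -18614721/1540034835145 + 6*sqrt(6)/1540034835145 ≈ -1.2087e-5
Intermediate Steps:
z(c) = sqrt(2)*sqrt(c) (z(c) = sqrt(2*c) = sqrt(2)*sqrt(c))
L(u) = -(-6 + sqrt(6))**2/2 (L(u) = -(-6 + sqrt(2)*sqrt(3))**2/2 = -(-6 + sqrt(6))**2/2)
1/(-82732 + 1/L(8*(p + 2))) = 1/(-82732 + 1/(-21 + 6*sqrt(6)))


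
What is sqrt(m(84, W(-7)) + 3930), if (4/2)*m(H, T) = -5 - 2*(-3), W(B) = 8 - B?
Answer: sqrt(15722)/2 ≈ 62.694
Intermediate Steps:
m(H, T) = 1/2 (m(H, T) = (-5 - 2*(-3))/2 = (-5 + 6)/2 = (1/2)*1 = 1/2)
sqrt(m(84, W(-7)) + 3930) = sqrt(1/2 + 3930) = sqrt(7861/2) = sqrt(15722)/2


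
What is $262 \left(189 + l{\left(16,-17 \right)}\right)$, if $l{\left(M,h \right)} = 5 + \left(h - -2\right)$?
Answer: $46898$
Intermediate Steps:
$l{\left(M,h \right)} = 7 + h$ ($l{\left(M,h \right)} = 5 + \left(h + 2\right) = 5 + \left(2 + h\right) = 7 + h$)
$262 \left(189 + l{\left(16,-17 \right)}\right) = 262 \left(189 + \left(7 - 17\right)\right) = 262 \left(189 - 10\right) = 262 \cdot 179 = 46898$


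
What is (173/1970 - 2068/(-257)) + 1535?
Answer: 781273571/506290 ≈ 1543.1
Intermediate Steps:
(173/1970 - 2068/(-257)) + 1535 = (173*(1/1970) - 2068*(-1/257)) + 1535 = (173/1970 + 2068/257) + 1535 = 4118421/506290 + 1535 = 781273571/506290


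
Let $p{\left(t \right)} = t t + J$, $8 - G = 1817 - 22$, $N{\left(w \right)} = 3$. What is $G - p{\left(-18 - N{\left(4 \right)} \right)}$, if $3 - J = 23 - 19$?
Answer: $-2227$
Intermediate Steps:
$J = -1$ ($J = 3 - \left(23 - 19\right) = 3 - 4 = -1$)
$G = -1787$ ($G = 8 - \left(1817 - 22\right) = 8 - 1795 = -1787$)
$p{\left(t \right)} = -1 + t^{2}$ ($p{\left(t \right)} = t t - 1 = t^{2} - 1 = -1 + t^{2}$)
$G - p{\left(-18 - N{\left(4 \right)} \right)} = -1787 - \left(-1 + \left(-18 - 3\right)^{2}\right) = -1787 - \left(-1 + \left(-21\right)^{2}\right) = -1787 - \left(-1 + 441\right) = -1787 - 440 = -2227$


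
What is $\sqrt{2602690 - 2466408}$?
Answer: $\sqrt{136282} \approx 369.16$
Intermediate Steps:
$\sqrt{2602690 - 2466408} = \sqrt{136282}$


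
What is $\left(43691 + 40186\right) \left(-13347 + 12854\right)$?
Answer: $-41351361$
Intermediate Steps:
$\left(43691 + 40186\right) \left(-13347 + 12854\right) = 83877 \left(-493\right) = -41351361$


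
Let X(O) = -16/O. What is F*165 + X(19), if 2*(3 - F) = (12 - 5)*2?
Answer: -12556/19 ≈ -660.84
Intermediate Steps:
F = -4 (F = 3 - (12 - 5)*2/2 = 3 - 7*2/2 = 3 - 1/2*14 = 3 - 7 = -4)
F*165 + X(19) = -4*165 - 16/19 = -660 - 16*1/19 = -660 - 16/19 = -12556/19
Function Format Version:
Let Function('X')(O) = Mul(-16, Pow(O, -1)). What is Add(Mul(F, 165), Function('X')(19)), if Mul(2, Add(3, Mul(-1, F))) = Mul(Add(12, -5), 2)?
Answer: Rational(-12556, 19) ≈ -660.84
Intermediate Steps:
F = -4 (F = Add(3, Mul(Rational(-1, 2), Mul(Add(12, -5), 2))) = Add(3, Mul(Rational(-1, 2), Mul(7, 2))) = Add(3, Mul(Rational(-1, 2), 14)) = Add(3, -7) = -4)
Add(Mul(F, 165), Function('X')(19)) = Add(Mul(-4, 165), Mul(-16, Pow(19, -1))) = Add(-660, Mul(-16, Rational(1, 19))) = Add(-660, Rational(-16, 19)) = Rational(-12556, 19)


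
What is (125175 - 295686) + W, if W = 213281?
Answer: 42770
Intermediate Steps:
(125175 - 295686) + W = (125175 - 295686) + 213281 = -170511 + 213281 = 42770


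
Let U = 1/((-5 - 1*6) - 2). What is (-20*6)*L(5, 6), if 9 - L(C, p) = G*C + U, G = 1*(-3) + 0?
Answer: -37560/13 ≈ -2889.2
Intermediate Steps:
U = -1/13 (U = 1/((-5 - 6) - 2) = 1/(-11 - 2) = 1/(-13) = -1/13 ≈ -0.076923)
G = -3 (G = -3 + 0 = -3)
L(C, p) = 118/13 + 3*C (L(C, p) = 9 - (-3*C - 1/13) = 9 - (-1/13 - 3*C) = 9 + (1/13 + 3*C) = 118/13 + 3*C)
(-20*6)*L(5, 6) = (-20*6)*(118/13 + 3*5) = -120*(118/13 + 15) = -120*313/13 = -37560/13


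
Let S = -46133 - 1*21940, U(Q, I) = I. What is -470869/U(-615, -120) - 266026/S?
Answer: 3565043173/907640 ≈ 3927.8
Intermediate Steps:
S = -68073 (S = -46133 - 21940 = -68073)
-470869/U(-615, -120) - 266026/S = -470869/(-120) - 266026/(-68073) = -470869*(-1/120) - 266026*(-1/68073) = 470869/120 + 266026/68073 = 3565043173/907640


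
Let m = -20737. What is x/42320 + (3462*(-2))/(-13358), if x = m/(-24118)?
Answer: 3533711059543/6817080043040 ≈ 0.51836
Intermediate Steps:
x = 20737/24118 (x = -20737/(-24118) = -20737*(-1/24118) = 20737/24118 ≈ 0.85981)
x/42320 + (3462*(-2))/(-13358) = (20737/24118)/42320 + (3462*(-2))/(-13358) = (20737/24118)*(1/42320) - 6924*(-1/13358) = 20737/1020673760 + 3462/6679 = 3533711059543/6817080043040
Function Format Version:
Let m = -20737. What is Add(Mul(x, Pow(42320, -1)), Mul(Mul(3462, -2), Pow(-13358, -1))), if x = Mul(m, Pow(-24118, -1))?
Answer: Rational(3533711059543, 6817080043040) ≈ 0.51836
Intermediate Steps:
x = Rational(20737, 24118) (x = Mul(-20737, Pow(-24118, -1)) = Mul(-20737, Rational(-1, 24118)) = Rational(20737, 24118) ≈ 0.85981)
Add(Mul(x, Pow(42320, -1)), Mul(Mul(3462, -2), Pow(-13358, -1))) = Add(Mul(Rational(20737, 24118), Pow(42320, -1)), Mul(Mul(3462, -2), Pow(-13358, -1))) = Add(Mul(Rational(20737, 24118), Rational(1, 42320)), Mul(-6924, Rational(-1, 13358))) = Add(Rational(20737, 1020673760), Rational(3462, 6679)) = Rational(3533711059543, 6817080043040)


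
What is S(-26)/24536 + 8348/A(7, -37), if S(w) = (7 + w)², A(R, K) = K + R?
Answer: -102407849/368040 ≈ -278.25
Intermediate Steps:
S(-26)/24536 + 8348/A(7, -37) = (7 - 26)²/24536 + 8348/(-37 + 7) = (-19)²*(1/24536) + 8348/(-30) = 361*(1/24536) + 8348*(-1/30) = 361/24536 - 4174/15 = -102407849/368040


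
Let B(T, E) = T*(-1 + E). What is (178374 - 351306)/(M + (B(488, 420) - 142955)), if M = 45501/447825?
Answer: -12907212150/4591482671 ≈ -2.8111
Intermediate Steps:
M = 15167/149275 (M = 45501*(1/447825) = 15167/149275 ≈ 0.10160)
(178374 - 351306)/(M + (B(488, 420) - 142955)) = (178374 - 351306)/(15167/149275 + (488*(-1 + 420) - 142955)) = -172932/(15167/149275 + (488*419 - 142955)) = -172932/(15167/149275 + (204472 - 142955)) = -172932/(15167/149275 + 61517) = -172932/9182965342/149275 = -172932*149275/9182965342 = -12907212150/4591482671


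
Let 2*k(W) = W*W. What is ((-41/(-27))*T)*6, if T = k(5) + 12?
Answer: 2009/9 ≈ 223.22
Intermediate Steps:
k(W) = W²/2 (k(W) = (W*W)/2 = W²/2)
T = 49/2 (T = (½)*5² + 12 = (½)*25 + 12 = 25/2 + 12 = 49/2 ≈ 24.500)
((-41/(-27))*T)*6 = (-41/(-27)*(49/2))*6 = (-41*(-1/27)*(49/2))*6 = ((41/27)*(49/2))*6 = (2009/54)*6 = 2009/9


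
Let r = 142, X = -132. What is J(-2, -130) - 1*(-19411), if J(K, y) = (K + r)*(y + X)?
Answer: -17269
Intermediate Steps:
J(K, y) = (-132 + y)*(142 + K) (J(K, y) = (K + 142)*(y - 132) = (142 + K)*(-132 + y) = (-132 + y)*(142 + K))
J(-2, -130) - 1*(-19411) = (-18744 - 132*(-2) + 142*(-130) - 2*(-130)) - 1*(-19411) = (-18744 + 264 - 18460 + 260) + 19411 = -36680 + 19411 = -17269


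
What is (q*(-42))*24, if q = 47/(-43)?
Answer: 47376/43 ≈ 1101.8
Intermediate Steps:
q = -47/43 (q = 47*(-1/43) = -47/43 ≈ -1.0930)
(q*(-42))*24 = -47/43*(-42)*24 = (1974/43)*24 = 47376/43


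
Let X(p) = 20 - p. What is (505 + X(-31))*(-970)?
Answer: -539320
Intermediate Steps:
(505 + X(-31))*(-970) = (505 + (20 - 1*(-31)))*(-970) = (505 + (20 + 31))*(-970) = (505 + 51)*(-970) = 556*(-970) = -539320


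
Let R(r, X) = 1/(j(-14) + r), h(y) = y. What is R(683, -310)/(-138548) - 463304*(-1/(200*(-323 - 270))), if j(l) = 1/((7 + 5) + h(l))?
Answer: -1095239192191/280367464650 ≈ -3.9064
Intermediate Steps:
j(l) = 1/(12 + l) (j(l) = 1/((7 + 5) + l) = 1/(12 + l))
R(r, X) = 1/(-1/2 + r) (R(r, X) = 1/(1/(12 - 14) + r) = 1/(1/(-2) + r) = 1/(-1/2 + r))
R(683, -310)/(-138548) - 463304*(-1/(200*(-323 - 270))) = (2/(-1 + 2*683))/(-138548) - 463304*(-1/(200*(-323 - 270))) = (2/(-1 + 1366))*(-1/138548) - 463304/((-200*(-593))) = (2/1365)*(-1/138548) - 463304/118600 = (2*(1/1365))*(-1/138548) - 463304*1/118600 = (2/1365)*(-1/138548) - 57913/14825 = -1/94559010 - 57913/14825 = -1095239192191/280367464650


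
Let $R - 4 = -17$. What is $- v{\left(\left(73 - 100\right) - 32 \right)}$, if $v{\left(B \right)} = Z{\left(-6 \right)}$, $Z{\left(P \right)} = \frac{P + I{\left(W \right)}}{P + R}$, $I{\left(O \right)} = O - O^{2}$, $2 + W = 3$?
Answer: $- \frac{6}{19} \approx -0.31579$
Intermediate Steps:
$R = -13$ ($R = 4 - 17 = -13$)
$W = 1$ ($W = -2 + 3 = 1$)
$Z{\left(P \right)} = \frac{P}{-13 + P}$ ($Z{\left(P \right)} = \frac{P + 1 \left(1 - 1\right)}{P - 13} = \frac{P + 1 \left(1 - 1\right)}{-13 + P} = \frac{P + 1 \cdot 0}{-13 + P} = \frac{P + 0}{-13 + P} = \frac{P}{-13 + P}$)
$v{\left(B \right)} = \frac{6}{19}$ ($v{\left(B \right)} = - \frac{6}{-13 - 6} = - \frac{6}{-19} = \left(-6\right) \left(- \frac{1}{19}\right) = \frac{6}{19}$)
$- v{\left(\left(73 - 100\right) - 32 \right)} = \left(-1\right) \frac{6}{19} = - \frac{6}{19}$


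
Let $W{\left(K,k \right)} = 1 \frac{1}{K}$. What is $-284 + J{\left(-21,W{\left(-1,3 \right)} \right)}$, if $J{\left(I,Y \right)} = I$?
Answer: $-305$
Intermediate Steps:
$W{\left(K,k \right)} = \frac{1}{K}$
$-284 + J{\left(-21,W{\left(-1,3 \right)} \right)} = -284 - 21 = -305$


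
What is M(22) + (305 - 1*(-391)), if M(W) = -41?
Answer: 655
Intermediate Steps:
M(22) + (305 - 1*(-391)) = -41 + (305 - 1*(-391)) = -41 + (305 + 391) = -41 + 696 = 655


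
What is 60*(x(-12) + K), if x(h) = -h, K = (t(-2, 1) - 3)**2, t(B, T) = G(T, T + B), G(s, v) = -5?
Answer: 4560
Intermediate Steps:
t(B, T) = -5
K = 64 (K = (-5 - 3)**2 = (-8)**2 = 64)
60*(x(-12) + K) = 60*(-1*(-12) + 64) = 60*(12 + 64) = 60*76 = 4560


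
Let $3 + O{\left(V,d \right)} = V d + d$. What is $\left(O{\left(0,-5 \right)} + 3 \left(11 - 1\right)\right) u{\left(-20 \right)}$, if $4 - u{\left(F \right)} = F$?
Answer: $528$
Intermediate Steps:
$O{\left(V,d \right)} = -3 + d + V d$ ($O{\left(V,d \right)} = -3 + \left(V d + d\right) = -3 + \left(d + V d\right) = -3 + d + V d$)
$u{\left(F \right)} = 4 - F$
$\left(O{\left(0,-5 \right)} + 3 \left(11 - 1\right)\right) u{\left(-20 \right)} = \left(\left(-3 - 5 + 0 \left(-5\right)\right) + 3 \left(11 - 1\right)\right) \left(4 - -20\right) = \left(\left(-3 - 5 + 0\right) + 3 \left(11 - 1\right)\right) \left(4 + 20\right) = \left(-8 + 3 \cdot 10\right) 24 = \left(-8 + 30\right) 24 = 22 \cdot 24 = 528$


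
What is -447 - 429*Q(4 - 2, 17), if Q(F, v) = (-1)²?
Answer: -876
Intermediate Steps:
Q(F, v) = 1
-447 - 429*Q(4 - 2, 17) = -447 - 429*1 = -447 - 429 = -876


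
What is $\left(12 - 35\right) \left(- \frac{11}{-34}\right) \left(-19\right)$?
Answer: $\frac{4807}{34} \approx 141.38$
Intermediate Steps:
$\left(12 - 35\right) \left(- \frac{11}{-34}\right) \left(-19\right) = - 23 \left(\left(-11\right) \left(- \frac{1}{34}\right)\right) \left(-19\right) = \left(-23\right) \frac{11}{34} \left(-19\right) = \left(- \frac{253}{34}\right) \left(-19\right) = \frac{4807}{34}$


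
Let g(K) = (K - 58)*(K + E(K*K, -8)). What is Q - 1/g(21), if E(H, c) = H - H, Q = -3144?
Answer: -2442887/777 ≈ -3144.0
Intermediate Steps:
E(H, c) = 0
g(K) = K*(-58 + K) (g(K) = (K - 58)*(K + 0) = (-58 + K)*K = K*(-58 + K))
Q - 1/g(21) = -3144 - 1/(21*(-58 + 21)) = -3144 - 1/(21*(-37)) = -3144 - 1/(-777) = -3144 - 1*(-1/777) = -3144 + 1/777 = -2442887/777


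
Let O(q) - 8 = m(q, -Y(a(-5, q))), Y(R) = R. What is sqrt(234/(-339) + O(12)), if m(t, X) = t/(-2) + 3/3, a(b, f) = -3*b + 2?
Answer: 3*sqrt(3277)/113 ≈ 1.5198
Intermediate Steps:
a(b, f) = 2 - 3*b
m(t, X) = 1 - t/2 (m(t, X) = t*(-1/2) + 3*(1/3) = -t/2 + 1 = 1 - t/2)
O(q) = 9 - q/2 (O(q) = 8 + (1 - q/2) = 9 - q/2)
sqrt(234/(-339) + O(12)) = sqrt(234/(-339) + (9 - 1/2*12)) = sqrt(234*(-1/339) + (9 - 6)) = sqrt(-78/113 + 3) = sqrt(261/113) = 3*sqrt(3277)/113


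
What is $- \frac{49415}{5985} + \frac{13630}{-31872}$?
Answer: $- \frac{55217681}{6358464} \approx -8.6841$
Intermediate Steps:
$- \frac{49415}{5985} + \frac{13630}{-31872} = \left(-49415\right) \frac{1}{5985} + 13630 \left(- \frac{1}{31872}\right) = - \frac{9883}{1197} - \frac{6815}{15936} = - \frac{55217681}{6358464}$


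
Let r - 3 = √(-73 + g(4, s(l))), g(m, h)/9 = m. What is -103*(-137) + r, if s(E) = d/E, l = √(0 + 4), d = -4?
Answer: 14114 + I*√37 ≈ 14114.0 + 6.0828*I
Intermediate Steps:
l = 2 (l = √4 = 2)
s(E) = -4/E
g(m, h) = 9*m
r = 3 + I*√37 (r = 3 + √(-73 + 9*4) = 3 + √(-73 + 36) = 3 + √(-37) = 3 + I*√37 ≈ 3.0 + 6.0828*I)
-103*(-137) + r = -103*(-137) + (3 + I*√37) = 14111 + (3 + I*√37) = 14114 + I*√37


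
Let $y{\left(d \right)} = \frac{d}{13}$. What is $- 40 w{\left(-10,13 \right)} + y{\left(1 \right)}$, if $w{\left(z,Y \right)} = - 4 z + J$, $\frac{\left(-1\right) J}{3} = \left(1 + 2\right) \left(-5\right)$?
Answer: $- \frac{44199}{13} \approx -3399.9$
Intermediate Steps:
$J = 45$ ($J = - 3 \left(1 + 2\right) \left(-5\right) = - 3 \cdot 3 \left(-5\right) = \left(-3\right) \left(-15\right) = 45$)
$w{\left(z,Y \right)} = 45 - 4 z$ ($w{\left(z,Y \right)} = - 4 z + 45 = 45 - 4 z$)
$y{\left(d \right)} = \frac{d}{13}$ ($y{\left(d \right)} = d \frac{1}{13} = \frac{d}{13}$)
$- 40 w{\left(-10,13 \right)} + y{\left(1 \right)} = - 40 \left(45 - -40\right) + \frac{1}{13} \cdot 1 = - 40 \left(45 + 40\right) + \frac{1}{13} = \left(-40\right) 85 + \frac{1}{13} = -3400 + \frac{1}{13} = - \frac{44199}{13}$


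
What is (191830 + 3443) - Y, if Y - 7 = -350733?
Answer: 545999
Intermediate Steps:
Y = -350726 (Y = 7 - 350733 = -350726)
(191830 + 3443) - Y = (191830 + 3443) - 1*(-350726) = 195273 + 350726 = 545999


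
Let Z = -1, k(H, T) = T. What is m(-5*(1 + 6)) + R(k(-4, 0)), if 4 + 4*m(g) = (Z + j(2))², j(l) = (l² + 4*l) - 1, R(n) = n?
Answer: 24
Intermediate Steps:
j(l) = -1 + l² + 4*l
m(g) = 24 (m(g) = -1 + (-1 + (-1 + 2² + 4*2))²/4 = -1 + (-1 + (-1 + 4 + 8))²/4 = -1 + (-1 + 11)²/4 = -1 + (¼)*10² = -1 + (¼)*100 = -1 + 25 = 24)
m(-5*(1 + 6)) + R(k(-4, 0)) = 24 + 0 = 24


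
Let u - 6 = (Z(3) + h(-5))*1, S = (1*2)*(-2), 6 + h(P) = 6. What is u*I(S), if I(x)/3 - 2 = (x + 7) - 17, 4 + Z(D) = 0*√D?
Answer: -72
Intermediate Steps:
Z(D) = -4 (Z(D) = -4 + 0*√D = -4 + 0 = -4)
h(P) = 0 (h(P) = -6 + 6 = 0)
S = -4 (S = 2*(-2) = -4)
I(x) = -24 + 3*x (I(x) = 6 + 3*((x + 7) - 17) = 6 + 3*((7 + x) - 17) = 6 + 3*(-10 + x) = 6 + (-30 + 3*x) = -24 + 3*x)
u = 2 (u = 6 + (-4 + 0)*1 = 6 - 4*1 = 6 - 4 = 2)
u*I(S) = 2*(-24 + 3*(-4)) = 2*(-24 - 12) = 2*(-36) = -72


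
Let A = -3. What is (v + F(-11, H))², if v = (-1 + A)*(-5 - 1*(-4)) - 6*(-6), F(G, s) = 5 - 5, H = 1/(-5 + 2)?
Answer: 1600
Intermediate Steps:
H = -⅓ (H = 1/(-3) = -⅓ ≈ -0.33333)
F(G, s) = 0
v = 40 (v = (-1 - 3)*(-5 - 1*(-4)) - 6*(-6) = -4*(-5 + 4) + 36 = -4*(-1) + 36 = 4 + 36 = 40)
(v + F(-11, H))² = (40 + 0)² = 40² = 1600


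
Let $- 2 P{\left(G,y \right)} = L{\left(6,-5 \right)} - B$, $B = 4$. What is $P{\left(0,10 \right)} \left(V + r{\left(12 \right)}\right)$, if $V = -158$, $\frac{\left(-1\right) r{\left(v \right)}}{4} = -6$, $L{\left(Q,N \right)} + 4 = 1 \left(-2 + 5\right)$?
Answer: $-335$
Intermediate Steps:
$L{\left(Q,N \right)} = -1$ ($L{\left(Q,N \right)} = -4 + 1 \left(-2 + 5\right) = -4 + 1 \cdot 3 = -4 + 3 = -1$)
$r{\left(v \right)} = 24$ ($r{\left(v \right)} = \left(-4\right) \left(-6\right) = 24$)
$P{\left(G,y \right)} = \frac{5}{2}$ ($P{\left(G,y \right)} = - \frac{-1 - 4}{2} = \left(- \frac{1}{2}\right) \left(-5\right) = \frac{5}{2}$)
$P{\left(0,10 \right)} \left(V + r{\left(12 \right)}\right) = \frac{5 \left(-158 + 24\right)}{2} = \frac{5}{2} \left(-134\right) = -335$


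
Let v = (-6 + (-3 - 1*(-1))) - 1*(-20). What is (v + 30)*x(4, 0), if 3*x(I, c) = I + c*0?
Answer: 56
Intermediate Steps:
x(I, c) = I/3 (x(I, c) = (I + c*0)/3 = (I + 0)/3 = I/3)
v = 12 (v = (-6 + (-3 + 1)) + 20 = (-6 - 2) + 20 = -8 + 20 = 12)
(v + 30)*x(4, 0) = (12 + 30)*((1/3)*4) = 42*(4/3) = 56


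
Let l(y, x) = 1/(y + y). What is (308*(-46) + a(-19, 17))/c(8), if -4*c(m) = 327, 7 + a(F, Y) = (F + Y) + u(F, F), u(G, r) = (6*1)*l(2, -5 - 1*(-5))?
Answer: 56702/327 ≈ 173.40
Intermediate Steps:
l(y, x) = 1/(2*y)
u(G, r) = 3/2 (u(G, r) = (6*1)*((½)/2) = 6*((½)*(½)) = 6*(¼) = 3/2)
a(F, Y) = -11/2 + F + Y (a(F, Y) = -7 + ((F + Y) + 3/2) = -7 + (3/2 + F + Y) = -11/2 + F + Y)
c(m) = -327/4 (c(m) = -¼*327 = -327/4)
(308*(-46) + a(-19, 17))/c(8) = (308*(-46) + (-11/2 - 19 + 17))/(-327/4) = (-14168 - 15/2)*(-4/327) = -28351/2*(-4/327) = 56702/327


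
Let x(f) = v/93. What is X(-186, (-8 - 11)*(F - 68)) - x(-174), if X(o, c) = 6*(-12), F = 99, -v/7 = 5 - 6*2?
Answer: -6745/93 ≈ -72.527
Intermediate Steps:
v = 49 (v = -7*(5 - 6*2) = -7*(5 - 12) = -7*(-7) = 49)
x(f) = 49/93
X(o, c) = -72
X(-186, (-8 - 11)*(F - 68)) - x(-174) = -72 - 1*49/93 = -72 - 49/93 = -6745/93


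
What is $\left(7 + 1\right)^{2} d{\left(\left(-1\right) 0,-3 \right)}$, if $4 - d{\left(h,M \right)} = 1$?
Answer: $192$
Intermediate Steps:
$d{\left(h,M \right)} = 3$ ($d{\left(h,M \right)} = 4 - 1 = 3$)
$\left(7 + 1\right)^{2} d{\left(\left(-1\right) 0,-3 \right)} = \left(7 + 1\right)^{2} \cdot 3 = 8^{2} \cdot 3 = 64 \cdot 3 = 192$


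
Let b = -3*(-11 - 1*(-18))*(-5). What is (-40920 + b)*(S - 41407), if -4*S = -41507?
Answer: 5065998615/4 ≈ 1.2665e+9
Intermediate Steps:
S = 41507/4 (S = -¼*(-41507) = 41507/4 ≈ 10377.)
b = 105 (b = -3*(-11 + 18)*(-5) = -3*7*(-5) = -21*(-5) = 105)
(-40920 + b)*(S - 41407) = (-40920 + 105)*(41507/4 - 41407) = -40815*(-124121/4) = 5065998615/4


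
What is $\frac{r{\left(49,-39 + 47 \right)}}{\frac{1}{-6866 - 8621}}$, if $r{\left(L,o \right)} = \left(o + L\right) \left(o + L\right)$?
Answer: $-50317263$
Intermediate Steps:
$r{\left(L,o \right)} = \left(L + o\right)^{2}$ ($r{\left(L,o \right)} = \left(L + o\right) \left(L + o\right) = \left(L + o\right)^{2}$)
$\frac{r{\left(49,-39 + 47 \right)}}{\frac{1}{-6866 - 8621}} = \frac{\left(49 + \left(-39 + 47\right)\right)^{2}}{\frac{1}{-6866 - 8621}} = \frac{\left(49 + 8\right)^{2}}{\frac{1}{-15487}} = \frac{57^{2}}{- \frac{1}{15487}} = 3249 \left(-15487\right) = -50317263$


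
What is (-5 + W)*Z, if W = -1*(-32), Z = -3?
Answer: -81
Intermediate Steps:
W = 32
(-5 + W)*Z = (-5 + 32)*(-3) = 27*(-3) = -81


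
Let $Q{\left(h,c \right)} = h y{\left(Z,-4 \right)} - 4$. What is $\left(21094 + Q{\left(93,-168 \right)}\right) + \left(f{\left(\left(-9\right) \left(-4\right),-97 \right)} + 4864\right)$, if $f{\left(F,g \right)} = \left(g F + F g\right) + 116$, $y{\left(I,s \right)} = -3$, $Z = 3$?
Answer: $18807$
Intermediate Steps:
$Q{\left(h,c \right)} = -4 - 3 h$ ($Q{\left(h,c \right)} = h \left(-3\right) - 4 = - 3 h - 4 = -4 - 3 h$)
$f{\left(F,g \right)} = 116 + 2 F g$ ($f{\left(F,g \right)} = \left(F g + F g\right) + 116 = 2 F g + 116 = 116 + 2 F g$)
$\left(21094 + Q{\left(93,-168 \right)}\right) + \left(f{\left(\left(-9\right) \left(-4\right),-97 \right)} + 4864\right) = \left(21094 - 283\right) + \left(\left(116 + 2 \left(\left(-9\right) \left(-4\right)\right) \left(-97\right)\right) + 4864\right) = \left(21094 - 283\right) + \left(\left(116 + 2 \cdot 36 \left(-97\right)\right) + 4864\right) = \left(21094 - 283\right) + \left(\left(116 - 6984\right) + 4864\right) = 20811 + \left(-6868 + 4864\right) = 20811 - 2004 = 18807$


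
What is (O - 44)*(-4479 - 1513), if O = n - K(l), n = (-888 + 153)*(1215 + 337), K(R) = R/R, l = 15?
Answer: 6835463880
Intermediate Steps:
K(R) = 1
n = -1140720 (n = -735*1552 = -1140720)
O = -1140721 (O = -1140720 - 1*1 = -1140720 - 1 = -1140721)
(O - 44)*(-4479 - 1513) = (-1140721 - 44)*(-4479 - 1513) = -1140765*(-5992) = 6835463880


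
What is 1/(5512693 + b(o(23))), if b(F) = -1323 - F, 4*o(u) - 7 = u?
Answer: 2/11022725 ≈ 1.8144e-7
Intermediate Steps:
o(u) = 7/4 + u/4
1/(5512693 + b(o(23))) = 1/(5512693 + (-1323 - (7/4 + (¼)*23))) = 1/(5512693 + (-1323 - (7/4 + 23/4))) = 1/(5512693 + (-1323 - 1*15/2)) = 1/(5512693 + (-1323 - 15/2)) = 1/(5512693 - 2661/2) = 1/(11022725/2) = 2/11022725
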